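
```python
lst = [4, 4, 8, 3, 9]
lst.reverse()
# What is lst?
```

[9, 3, 8, 4, 4]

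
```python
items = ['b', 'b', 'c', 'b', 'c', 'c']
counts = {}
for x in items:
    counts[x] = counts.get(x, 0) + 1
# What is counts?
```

Initial: counts = {}, items = ['b', 'b', 'c', 'b', 'c', 'c']
See 'b': counts = {'b': 1}
See 'b': counts = {'b': 2}
See 'c': counts = {'b': 2, 'c': 1}
See 'b': counts = {'b': 3, 'c': 1}
See 'c': counts = {'b': 3, 'c': 2}
See 'c': counts = {'b': 3, 'c': 3}

{'b': 3, 'c': 3}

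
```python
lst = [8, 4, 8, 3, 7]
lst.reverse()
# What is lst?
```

[7, 3, 8, 4, 8]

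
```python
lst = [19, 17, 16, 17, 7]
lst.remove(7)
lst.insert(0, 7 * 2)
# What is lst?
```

After line 1: lst = [19, 17, 16, 17, 7]
After line 2 (remove first 7): lst = [19, 17, 16, 17]
After line 3 (insert 14 at index 0): lst = [14, 19, 17, 16, 17]

[14, 19, 17, 16, 17]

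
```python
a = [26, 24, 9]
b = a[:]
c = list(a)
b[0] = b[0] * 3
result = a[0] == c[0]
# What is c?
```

After line 1: a = [26, 24, 9]
After line 2 (b = a[:], copy): a = [26, 24, 9], b = [26, 24, 9]
After line 3 (c = list(a) is a copy, new object): c = [26, 24, 9]
After line 4 (b[0] = 26 * 3 = 78; only b mutates (copy)): a = [26, 24, 9], b = [78, 24, 9], c = [26, 24, 9]
After line 5 (a[0] = 26, c[0] = 26; result = True)

[26, 24, 9]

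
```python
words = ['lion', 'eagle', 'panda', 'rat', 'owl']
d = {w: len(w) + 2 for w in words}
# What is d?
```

{'lion': 6, 'eagle': 7, 'panda': 7, 'rat': 5, 'owl': 5}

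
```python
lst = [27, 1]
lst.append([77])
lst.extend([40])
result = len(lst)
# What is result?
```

After line 1: lst = [27, 1]
After line 2 (append adds [77] as single element): lst = [27, 1, [77]]
After line 3 (extend unpacks [40], adds 40): lst = [27, 1, [77], 40]
After line 4: result = len(lst) = 4

4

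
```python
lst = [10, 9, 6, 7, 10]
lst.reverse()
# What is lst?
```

[10, 7, 6, 9, 10]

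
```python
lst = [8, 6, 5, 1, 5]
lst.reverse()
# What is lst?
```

[5, 1, 5, 6, 8]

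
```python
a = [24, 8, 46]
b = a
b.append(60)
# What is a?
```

After line 1: a = [24, 8, 46]
After line 2 (b = a is an alias, same object): a = [24, 8, 46], b = [24, 8, 46]
After line 3 (b.append mutates the shared list): a = [24, 8, 46, 60], b = [24, 8, 46, 60]

[24, 8, 46, 60]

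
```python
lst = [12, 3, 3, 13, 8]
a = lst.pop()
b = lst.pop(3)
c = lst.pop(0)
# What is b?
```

After line 1: lst = [12, 3, 3, 13, 8]
After line 2 (pop() -> a = 8): lst = [12, 3, 3, 13]
After line 3 (pop(3) -> b = 13): lst = [12, 3, 3]
After line 4 (pop(0) -> c = 12): lst = [3, 3]

13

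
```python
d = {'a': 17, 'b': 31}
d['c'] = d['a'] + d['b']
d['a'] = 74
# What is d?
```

After line 1: d = {'a': 17, 'b': 31}
After line 2 (d['c'] = 17 + 31): d = {'a': 17, 'b': 31, 'c': 48}
After line 3: d = {'a': 74, 'b': 31, 'c': 48}

{'a': 74, 'b': 31, 'c': 48}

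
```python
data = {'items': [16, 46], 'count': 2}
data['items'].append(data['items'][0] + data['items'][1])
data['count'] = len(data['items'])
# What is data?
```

After line 1: data = {'items': [16, 46], 'count': 2}
After line 2 (append 16 + 46 = 62): data = {'items': [16, 46, 62], 'count': 2}
After line 3 (count = len(items) = 3): data = {'items': [16, 46, 62], 'count': 3}

{'items': [16, 46, 62], 'count': 3}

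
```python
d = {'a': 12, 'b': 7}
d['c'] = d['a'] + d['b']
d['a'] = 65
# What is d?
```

After line 1: d = {'a': 12, 'b': 7}
After line 2 (d['c'] = 12 + 7): d = {'a': 12, 'b': 7, 'c': 19}
After line 3: d = {'a': 65, 'b': 7, 'c': 19}

{'a': 65, 'b': 7, 'c': 19}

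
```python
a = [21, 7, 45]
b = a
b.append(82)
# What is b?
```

After line 1: a = [21, 7, 45]
After line 2 (b = a is an alias, same object): a = [21, 7, 45], b = [21, 7, 45]
After line 3 (b.append mutates the shared list): a = [21, 7, 45, 82], b = [21, 7, 45, 82]

[21, 7, 45, 82]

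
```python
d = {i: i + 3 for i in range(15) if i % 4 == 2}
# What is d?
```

{2: 5, 6: 9, 10: 13, 14: 17}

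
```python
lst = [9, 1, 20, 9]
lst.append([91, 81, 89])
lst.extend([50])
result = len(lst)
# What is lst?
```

After line 1: lst = [9, 1, 20, 9]
After line 2 (append adds [91, 81, 89] as single element): lst = [9, 1, 20, 9, [91, 81, 89]]
After line 3 (extend unpacks [50], adds 50): lst = [9, 1, 20, 9, [91, 81, 89], 50]
After line 4: result = len(lst) = 6

[9, 1, 20, 9, [91, 81, 89], 50]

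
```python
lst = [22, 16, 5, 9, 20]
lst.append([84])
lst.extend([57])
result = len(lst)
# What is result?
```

After line 1: lst = [22, 16, 5, 9, 20]
After line 2 (append adds [84] as single element): lst = [22, 16, 5, 9, 20, [84]]
After line 3 (extend unpacks [57], adds 57): lst = [22, 16, 5, 9, 20, [84], 57]
After line 4: result = len(lst) = 7

7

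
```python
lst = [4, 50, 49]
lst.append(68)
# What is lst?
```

[4, 50, 49, 68]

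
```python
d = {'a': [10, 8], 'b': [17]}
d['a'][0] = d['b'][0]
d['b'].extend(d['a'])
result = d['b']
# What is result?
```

After line 1: d = {'a': [10, 8], 'b': [17]}
After line 2 (a[0] = b[0] = 17): d = {'a': [17, 8], 'b': [17]}
After line 3 (b.extend(a) appends [17, 8]): d = {'a': [17, 8], 'b': [17, 17, 8]}
After line 4: result = d['b'] = [17, 17, 8]

[17, 17, 8]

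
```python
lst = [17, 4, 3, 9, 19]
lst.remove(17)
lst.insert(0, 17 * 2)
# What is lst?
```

After line 1: lst = [17, 4, 3, 9, 19]
After line 2 (remove first 17): lst = [4, 3, 9, 19]
After line 3 (insert 34 at index 0): lst = [34, 4, 3, 9, 19]

[34, 4, 3, 9, 19]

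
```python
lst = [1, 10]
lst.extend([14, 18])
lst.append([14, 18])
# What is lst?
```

After line 1: lst = [1, 10]
After line 2 (extend unpacks [14, 18]): lst = [1, 10, 14, 18]
After line 3 (append adds [14, 18] as single element): lst = [1, 10, 14, 18, [14, 18]]

[1, 10, 14, 18, [14, 18]]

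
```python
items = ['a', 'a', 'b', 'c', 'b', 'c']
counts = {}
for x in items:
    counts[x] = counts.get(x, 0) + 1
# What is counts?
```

Initial: counts = {}, items = ['a', 'a', 'b', 'c', 'b', 'c']
See 'a': counts = {'a': 1}
See 'a': counts = {'a': 2}
See 'b': counts = {'a': 2, 'b': 1}
See 'c': counts = {'a': 2, 'b': 1, 'c': 1}
See 'b': counts = {'a': 2, 'b': 2, 'c': 1}
See 'c': counts = {'a': 2, 'b': 2, 'c': 2}

{'a': 2, 'b': 2, 'c': 2}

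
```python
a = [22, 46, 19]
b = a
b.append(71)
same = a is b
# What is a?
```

After line 1: a = [22, 46, 19]
After line 2 (b = a is an alias, same object): a = [22, 46, 19], b = [22, 46, 19]
After line 3 (b.append mutates the shared list): a = [22, 46, 19, 71], b = [22, 46, 19, 71]
After line 4 (same = a is b; same object -> True): same = True

[22, 46, 19, 71]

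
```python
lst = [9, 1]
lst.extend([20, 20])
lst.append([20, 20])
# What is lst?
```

After line 1: lst = [9, 1]
After line 2 (extend unpacks [20, 20]): lst = [9, 1, 20, 20]
After line 3 (append adds [20, 20] as single element): lst = [9, 1, 20, 20, [20, 20]]

[9, 1, 20, 20, [20, 20]]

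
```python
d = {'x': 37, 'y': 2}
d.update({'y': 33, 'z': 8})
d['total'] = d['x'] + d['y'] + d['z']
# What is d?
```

After line 1: d = {'x': 37, 'y': 2}
After line 2 (y overwritten, z added): d = {'x': 37, 'y': 33, 'z': 8}
After line 3 (total = 37 + 33 + 8 = 78): d = {'x': 37, 'y': 33, 'z': 8, 'total': 78}

{'x': 37, 'y': 33, 'z': 8, 'total': 78}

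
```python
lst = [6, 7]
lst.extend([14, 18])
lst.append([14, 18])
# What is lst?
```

After line 1: lst = [6, 7]
After line 2 (extend unpacks [14, 18]): lst = [6, 7, 14, 18]
After line 3 (append adds [14, 18] as single element): lst = [6, 7, 14, 18, [14, 18]]

[6, 7, 14, 18, [14, 18]]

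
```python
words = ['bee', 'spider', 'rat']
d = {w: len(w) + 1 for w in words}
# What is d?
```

{'bee': 4, 'spider': 7, 'rat': 4}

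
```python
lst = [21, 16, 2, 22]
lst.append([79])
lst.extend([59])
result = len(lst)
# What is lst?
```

After line 1: lst = [21, 16, 2, 22]
After line 2 (append adds [79] as single element): lst = [21, 16, 2, 22, [79]]
After line 3 (extend unpacks [59], adds 59): lst = [21, 16, 2, 22, [79], 59]
After line 4: result = len(lst) = 6

[21, 16, 2, 22, [79], 59]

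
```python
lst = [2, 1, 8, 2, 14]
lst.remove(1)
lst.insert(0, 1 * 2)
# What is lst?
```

After line 1: lst = [2, 1, 8, 2, 14]
After line 2 (remove first 1): lst = [2, 8, 2, 14]
After line 3 (insert 2 at index 0): lst = [2, 2, 8, 2, 14]

[2, 2, 8, 2, 14]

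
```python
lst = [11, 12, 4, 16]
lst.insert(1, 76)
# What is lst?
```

[11, 76, 12, 4, 16]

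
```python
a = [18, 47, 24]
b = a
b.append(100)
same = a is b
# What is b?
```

After line 1: a = [18, 47, 24]
After line 2 (b = a is an alias, same object): a = [18, 47, 24], b = [18, 47, 24]
After line 3 (b.append mutates the shared list): a = [18, 47, 24, 100], b = [18, 47, 24, 100]
After line 4 (same = a is b; same object -> True): same = True

[18, 47, 24, 100]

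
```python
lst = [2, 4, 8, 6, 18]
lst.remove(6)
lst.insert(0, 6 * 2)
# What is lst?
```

After line 1: lst = [2, 4, 8, 6, 18]
After line 2 (remove first 6): lst = [2, 4, 8, 18]
After line 3 (insert 12 at index 0): lst = [12, 2, 4, 8, 18]

[12, 2, 4, 8, 18]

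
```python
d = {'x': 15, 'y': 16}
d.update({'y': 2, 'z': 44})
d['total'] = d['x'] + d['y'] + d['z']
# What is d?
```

After line 1: d = {'x': 15, 'y': 16}
After line 2 (y overwritten, z added): d = {'x': 15, 'y': 2, 'z': 44}
After line 3 (total = 15 + 2 + 44 = 61): d = {'x': 15, 'y': 2, 'z': 44, 'total': 61}

{'x': 15, 'y': 2, 'z': 44, 'total': 61}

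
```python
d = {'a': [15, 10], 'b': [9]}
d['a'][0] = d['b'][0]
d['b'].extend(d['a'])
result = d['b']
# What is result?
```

After line 1: d = {'a': [15, 10], 'b': [9]}
After line 2 (a[0] = b[0] = 9): d = {'a': [9, 10], 'b': [9]}
After line 3 (b.extend(a) appends [9, 10]): d = {'a': [9, 10], 'b': [9, 9, 10]}
After line 4: result = d['b'] = [9, 9, 10]

[9, 9, 10]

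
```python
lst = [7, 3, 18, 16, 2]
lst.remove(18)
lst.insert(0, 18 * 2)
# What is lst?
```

After line 1: lst = [7, 3, 18, 16, 2]
After line 2 (remove first 18): lst = [7, 3, 16, 2]
After line 3 (insert 36 at index 0): lst = [36, 7, 3, 16, 2]

[36, 7, 3, 16, 2]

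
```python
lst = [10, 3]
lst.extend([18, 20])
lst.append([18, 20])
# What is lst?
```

After line 1: lst = [10, 3]
After line 2 (extend unpacks [18, 20]): lst = [10, 3, 18, 20]
After line 3 (append adds [18, 20] as single element): lst = [10, 3, 18, 20, [18, 20]]

[10, 3, 18, 20, [18, 20]]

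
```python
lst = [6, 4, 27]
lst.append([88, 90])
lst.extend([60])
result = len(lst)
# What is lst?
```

After line 1: lst = [6, 4, 27]
After line 2 (append adds [88, 90] as single element): lst = [6, 4, 27, [88, 90]]
After line 3 (extend unpacks [60], adds 60): lst = [6, 4, 27, [88, 90], 60]
After line 4: result = len(lst) = 5

[6, 4, 27, [88, 90], 60]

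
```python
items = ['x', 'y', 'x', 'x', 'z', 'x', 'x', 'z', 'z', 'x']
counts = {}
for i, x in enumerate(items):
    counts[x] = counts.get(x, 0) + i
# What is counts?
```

Initial: counts = {}, items = ['x', 'y', 'x', 'x', 'z', 'x', 'x', 'z', 'z', 'x']
i=0, x='x': counts = {'x': 0}
i=1, x='y': counts = {'x': 0, 'y': 1}
i=2, x='x': counts = {'x': 2, 'y': 1}
i=3, x='x': counts = {'x': 5, 'y': 1}
i=4, x='z': counts = {'x': 5, 'y': 1, 'z': 4}
i=5, x='x': counts = {'x': 10, 'y': 1, 'z': 4}
i=6, x='x': counts = {'x': 16, 'y': 1, 'z': 4}
i=7, x='z': counts = {'x': 16, 'y': 1, 'z': 11}
i=8, x='z': counts = {'x': 16, 'y': 1, 'z': 19}
i=9, x='x': counts = {'x': 25, 'y': 1, 'z': 19}

{'x': 25, 'y': 1, 'z': 19}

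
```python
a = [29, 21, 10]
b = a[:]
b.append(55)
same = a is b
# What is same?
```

After line 1: a = [29, 21, 10]
After line 2 (b = a[:] is a shallow copy, new object): a = [29, 21, 10], b = [29, 21, 10]
After line 3 (append only mutates b): a = [29, 21, 10], b = [29, 21, 10, 55]
After line 4 (same = a is b; different objects -> False): same = False

False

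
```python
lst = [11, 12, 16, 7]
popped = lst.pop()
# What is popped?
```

7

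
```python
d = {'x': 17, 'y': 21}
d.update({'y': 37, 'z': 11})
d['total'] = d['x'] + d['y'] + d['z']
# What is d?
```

After line 1: d = {'x': 17, 'y': 21}
After line 2 (y overwritten, z added): d = {'x': 17, 'y': 37, 'z': 11}
After line 3 (total = 17 + 37 + 11 = 65): d = {'x': 17, 'y': 37, 'z': 11, 'total': 65}

{'x': 17, 'y': 37, 'z': 11, 'total': 65}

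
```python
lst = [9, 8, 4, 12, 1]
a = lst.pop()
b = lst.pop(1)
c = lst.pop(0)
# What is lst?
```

After line 1: lst = [9, 8, 4, 12, 1]
After line 2 (pop() -> a = 1): lst = [9, 8, 4, 12]
After line 3 (pop(1) -> b = 8): lst = [9, 4, 12]
After line 4 (pop(0) -> c = 9): lst = [4, 12]

[4, 12]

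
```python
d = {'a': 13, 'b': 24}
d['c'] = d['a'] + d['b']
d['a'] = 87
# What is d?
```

After line 1: d = {'a': 13, 'b': 24}
After line 2 (d['c'] = 13 + 24): d = {'a': 13, 'b': 24, 'c': 37}
After line 3: d = {'a': 87, 'b': 24, 'c': 37}

{'a': 87, 'b': 24, 'c': 37}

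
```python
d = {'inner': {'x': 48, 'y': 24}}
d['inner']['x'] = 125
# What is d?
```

After line 1: d = {'inner': {'x': 48, 'y': 24}}
After line 2 (inner x overwritten): d = {'inner': {'x': 125, 'y': 24}}

{'inner': {'x': 125, 'y': 24}}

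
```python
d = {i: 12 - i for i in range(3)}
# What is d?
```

{0: 12, 1: 11, 2: 10}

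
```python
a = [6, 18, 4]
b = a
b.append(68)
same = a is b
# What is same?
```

After line 1: a = [6, 18, 4]
After line 2 (b = a is an alias, same object): a = [6, 18, 4], b = [6, 18, 4]
After line 3 (b.append mutates the shared list): a = [6, 18, 4, 68], b = [6, 18, 4, 68]
After line 4 (same = a is b; same object -> True): same = True

True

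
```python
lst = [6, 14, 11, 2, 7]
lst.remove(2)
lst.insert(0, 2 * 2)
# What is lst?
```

After line 1: lst = [6, 14, 11, 2, 7]
After line 2 (remove first 2): lst = [6, 14, 11, 7]
After line 3 (insert 4 at index 0): lst = [4, 6, 14, 11, 7]

[4, 6, 14, 11, 7]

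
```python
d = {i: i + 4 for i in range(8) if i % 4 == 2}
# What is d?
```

{2: 6, 6: 10}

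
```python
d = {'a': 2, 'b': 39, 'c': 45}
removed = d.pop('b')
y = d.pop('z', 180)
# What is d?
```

After line 1: d = {'a': 2, 'b': 39, 'c': 45}
After line 2 (pop 'b' returns 39): d = {'a': 2, 'c': 45}, removed = 39
After line 3 (pop 'z' missing, returns default 180): d = {'a': 2, 'c': 45}, y = 180

{'a': 2, 'c': 45}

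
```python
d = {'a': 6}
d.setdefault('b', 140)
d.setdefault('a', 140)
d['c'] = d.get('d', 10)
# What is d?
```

After line 1: d = {'a': 6}
After line 2 (setdefault adds 'b'=140): d = {'a': 6, 'b': 140}
After line 3 (setdefault 'a' no-op, already exists): d = {'a': 6, 'b': 140}
After line 4 (get('d', 10) returns default since 'd' not in d): d = {'a': 6, 'b': 140, 'c': 10}

{'a': 6, 'b': 140, 'c': 10}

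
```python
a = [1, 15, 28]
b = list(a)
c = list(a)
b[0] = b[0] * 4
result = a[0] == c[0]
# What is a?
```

After line 1: a = [1, 15, 28]
After line 2 (b = list(a), copy): a = [1, 15, 28], b = [1, 15, 28]
After line 3 (c = list(a) is a copy, new object): c = [1, 15, 28]
After line 4 (b[0] = 1 * 4 = 4; only b mutates (copy)): a = [1, 15, 28], b = [4, 15, 28], c = [1, 15, 28]
After line 5 (a[0] = 1, c[0] = 1; result = True)

[1, 15, 28]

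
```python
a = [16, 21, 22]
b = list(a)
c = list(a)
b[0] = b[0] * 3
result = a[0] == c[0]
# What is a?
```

After line 1: a = [16, 21, 22]
After line 2 (b = list(a), copy): a = [16, 21, 22], b = [16, 21, 22]
After line 3 (c = list(a) is a copy, new object): c = [16, 21, 22]
After line 4 (b[0] = 16 * 3 = 48; only b mutates (copy)): a = [16, 21, 22], b = [48, 21, 22], c = [16, 21, 22]
After line 5 (a[0] = 16, c[0] = 16; result = True)

[16, 21, 22]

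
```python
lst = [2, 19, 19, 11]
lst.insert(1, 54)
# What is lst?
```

[2, 54, 19, 19, 11]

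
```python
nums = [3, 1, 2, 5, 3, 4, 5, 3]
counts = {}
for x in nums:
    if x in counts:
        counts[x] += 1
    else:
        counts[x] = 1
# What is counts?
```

Initial: counts = {}, nums = [3, 1, 2, 5, 3, 4, 5, 3]
See 3: counts = {3: 1}
See 1: counts = {3: 1, 1: 1}
See 2: counts = {3: 1, 1: 1, 2: 1}
See 5: counts = {3: 1, 1: 1, 2: 1, 5: 1}
See 3: counts = {3: 2, 1: 1, 2: 1, 5: 1}
See 4: counts = {3: 2, 1: 1, 2: 1, 5: 1, 4: 1}
See 5: counts = {3: 2, 1: 1, 2: 1, 5: 2, 4: 1}
See 3: counts = {3: 3, 1: 1, 2: 1, 5: 2, 4: 1}

{3: 3, 1: 1, 2: 1, 5: 2, 4: 1}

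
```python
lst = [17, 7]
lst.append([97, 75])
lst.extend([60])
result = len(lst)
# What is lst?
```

After line 1: lst = [17, 7]
After line 2 (append adds [97, 75] as single element): lst = [17, 7, [97, 75]]
After line 3 (extend unpacks [60], adds 60): lst = [17, 7, [97, 75], 60]
After line 4: result = len(lst) = 4

[17, 7, [97, 75], 60]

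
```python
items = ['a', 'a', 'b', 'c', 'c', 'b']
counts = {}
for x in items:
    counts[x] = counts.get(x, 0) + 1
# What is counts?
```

Initial: counts = {}, items = ['a', 'a', 'b', 'c', 'c', 'b']
See 'a': counts = {'a': 1}
See 'a': counts = {'a': 2}
See 'b': counts = {'a': 2, 'b': 1}
See 'c': counts = {'a': 2, 'b': 1, 'c': 1}
See 'c': counts = {'a': 2, 'b': 1, 'c': 2}
See 'b': counts = {'a': 2, 'b': 2, 'c': 2}

{'a': 2, 'b': 2, 'c': 2}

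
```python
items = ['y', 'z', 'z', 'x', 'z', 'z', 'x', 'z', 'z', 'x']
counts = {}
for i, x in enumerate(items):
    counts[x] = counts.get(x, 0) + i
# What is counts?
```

Initial: counts = {}, items = ['y', 'z', 'z', 'x', 'z', 'z', 'x', 'z', 'z', 'x']
i=0, x='y': counts = {'y': 0}
i=1, x='z': counts = {'y': 0, 'z': 1}
i=2, x='z': counts = {'y': 0, 'z': 3}
i=3, x='x': counts = {'y': 0, 'z': 3, 'x': 3}
i=4, x='z': counts = {'y': 0, 'z': 7, 'x': 3}
i=5, x='z': counts = {'y': 0, 'z': 12, 'x': 3}
i=6, x='x': counts = {'y': 0, 'z': 12, 'x': 9}
i=7, x='z': counts = {'y': 0, 'z': 19, 'x': 9}
i=8, x='z': counts = {'y': 0, 'z': 27, 'x': 9}
i=9, x='x': counts = {'y': 0, 'z': 27, 'x': 18}

{'y': 0, 'z': 27, 'x': 18}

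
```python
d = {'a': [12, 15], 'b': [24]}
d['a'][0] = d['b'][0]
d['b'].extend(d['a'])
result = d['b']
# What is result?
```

After line 1: d = {'a': [12, 15], 'b': [24]}
After line 2 (a[0] = b[0] = 24): d = {'a': [24, 15], 'b': [24]}
After line 3 (b.extend(a) appends [24, 15]): d = {'a': [24, 15], 'b': [24, 24, 15]}
After line 4: result = d['b'] = [24, 24, 15]

[24, 24, 15]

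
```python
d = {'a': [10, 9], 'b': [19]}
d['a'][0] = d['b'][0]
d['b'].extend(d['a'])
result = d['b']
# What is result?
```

After line 1: d = {'a': [10, 9], 'b': [19]}
After line 2 (a[0] = b[0] = 19): d = {'a': [19, 9], 'b': [19]}
After line 3 (b.extend(a) appends [19, 9]): d = {'a': [19, 9], 'b': [19, 19, 9]}
After line 4: result = d['b'] = [19, 19, 9]

[19, 19, 9]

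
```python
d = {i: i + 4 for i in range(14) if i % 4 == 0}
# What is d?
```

{0: 4, 4: 8, 8: 12, 12: 16}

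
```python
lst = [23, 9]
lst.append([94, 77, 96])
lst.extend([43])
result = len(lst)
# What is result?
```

After line 1: lst = [23, 9]
After line 2 (append adds [94, 77, 96] as single element): lst = [23, 9, [94, 77, 96]]
After line 3 (extend unpacks [43], adds 43): lst = [23, 9, [94, 77, 96], 43]
After line 4: result = len(lst) = 4

4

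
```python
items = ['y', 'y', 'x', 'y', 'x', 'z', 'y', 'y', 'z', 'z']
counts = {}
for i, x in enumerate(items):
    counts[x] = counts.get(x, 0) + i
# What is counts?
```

Initial: counts = {}, items = ['y', 'y', 'x', 'y', 'x', 'z', 'y', 'y', 'z', 'z']
i=0, x='y': counts = {'y': 0}
i=1, x='y': counts = {'y': 1}
i=2, x='x': counts = {'y': 1, 'x': 2}
i=3, x='y': counts = {'y': 4, 'x': 2}
i=4, x='x': counts = {'y': 4, 'x': 6}
i=5, x='z': counts = {'y': 4, 'x': 6, 'z': 5}
i=6, x='y': counts = {'y': 10, 'x': 6, 'z': 5}
i=7, x='y': counts = {'y': 17, 'x': 6, 'z': 5}
i=8, x='z': counts = {'y': 17, 'x': 6, 'z': 13}
i=9, x='z': counts = {'y': 17, 'x': 6, 'z': 22}

{'y': 17, 'x': 6, 'z': 22}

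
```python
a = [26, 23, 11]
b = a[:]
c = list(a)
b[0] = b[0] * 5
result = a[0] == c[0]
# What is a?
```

After line 1: a = [26, 23, 11]
After line 2 (b = a[:], copy): a = [26, 23, 11], b = [26, 23, 11]
After line 3 (c = list(a) is a copy, new object): c = [26, 23, 11]
After line 4 (b[0] = 26 * 5 = 130; only b mutates (copy)): a = [26, 23, 11], b = [130, 23, 11], c = [26, 23, 11]
After line 5 (a[0] = 26, c[0] = 26; result = True)

[26, 23, 11]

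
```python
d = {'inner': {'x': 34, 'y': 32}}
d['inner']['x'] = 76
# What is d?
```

After line 1: d = {'inner': {'x': 34, 'y': 32}}
After line 2 (inner x overwritten): d = {'inner': {'x': 76, 'y': 32}}

{'inner': {'x': 76, 'y': 32}}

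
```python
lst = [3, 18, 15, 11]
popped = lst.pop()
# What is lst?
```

[3, 18, 15]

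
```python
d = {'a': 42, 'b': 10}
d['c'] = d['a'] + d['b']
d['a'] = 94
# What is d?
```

After line 1: d = {'a': 42, 'b': 10}
After line 2 (d['c'] = 42 + 10): d = {'a': 42, 'b': 10, 'c': 52}
After line 3: d = {'a': 94, 'b': 10, 'c': 52}

{'a': 94, 'b': 10, 'c': 52}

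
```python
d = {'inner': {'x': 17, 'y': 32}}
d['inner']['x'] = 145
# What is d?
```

After line 1: d = {'inner': {'x': 17, 'y': 32}}
After line 2 (inner x overwritten): d = {'inner': {'x': 145, 'y': 32}}

{'inner': {'x': 145, 'y': 32}}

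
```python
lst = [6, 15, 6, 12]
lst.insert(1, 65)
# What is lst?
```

[6, 65, 15, 6, 12]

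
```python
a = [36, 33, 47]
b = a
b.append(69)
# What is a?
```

After line 1: a = [36, 33, 47]
After line 2 (b = a is an alias, same object): a = [36, 33, 47], b = [36, 33, 47]
After line 3 (b.append mutates the shared list): a = [36, 33, 47, 69], b = [36, 33, 47, 69]

[36, 33, 47, 69]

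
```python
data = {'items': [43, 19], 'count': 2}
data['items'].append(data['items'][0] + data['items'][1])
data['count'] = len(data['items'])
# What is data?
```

After line 1: data = {'items': [43, 19], 'count': 2}
After line 2 (append 43 + 19 = 62): data = {'items': [43, 19, 62], 'count': 2}
After line 3 (count = len(items) = 3): data = {'items': [43, 19, 62], 'count': 3}

{'items': [43, 19, 62], 'count': 3}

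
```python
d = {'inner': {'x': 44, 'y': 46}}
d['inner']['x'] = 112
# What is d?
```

After line 1: d = {'inner': {'x': 44, 'y': 46}}
After line 2 (inner x overwritten): d = {'inner': {'x': 112, 'y': 46}}

{'inner': {'x': 112, 'y': 46}}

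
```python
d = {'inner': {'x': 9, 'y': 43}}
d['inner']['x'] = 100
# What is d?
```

After line 1: d = {'inner': {'x': 9, 'y': 43}}
After line 2 (inner x overwritten): d = {'inner': {'x': 100, 'y': 43}}

{'inner': {'x': 100, 'y': 43}}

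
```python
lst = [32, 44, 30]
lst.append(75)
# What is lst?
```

[32, 44, 30, 75]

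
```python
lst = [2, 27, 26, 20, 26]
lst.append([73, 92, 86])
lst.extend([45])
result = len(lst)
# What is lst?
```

After line 1: lst = [2, 27, 26, 20, 26]
After line 2 (append adds [73, 92, 86] as single element): lst = [2, 27, 26, 20, 26, [73, 92, 86]]
After line 3 (extend unpacks [45], adds 45): lst = [2, 27, 26, 20, 26, [73, 92, 86], 45]
After line 4: result = len(lst) = 7

[2, 27, 26, 20, 26, [73, 92, 86], 45]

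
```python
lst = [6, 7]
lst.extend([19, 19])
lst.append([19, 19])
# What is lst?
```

After line 1: lst = [6, 7]
After line 2 (extend unpacks [19, 19]): lst = [6, 7, 19, 19]
After line 3 (append adds [19, 19] as single element): lst = [6, 7, 19, 19, [19, 19]]

[6, 7, 19, 19, [19, 19]]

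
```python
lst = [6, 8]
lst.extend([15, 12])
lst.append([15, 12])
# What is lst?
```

After line 1: lst = [6, 8]
After line 2 (extend unpacks [15, 12]): lst = [6, 8, 15, 12]
After line 3 (append adds [15, 12] as single element): lst = [6, 8, 15, 12, [15, 12]]

[6, 8, 15, 12, [15, 12]]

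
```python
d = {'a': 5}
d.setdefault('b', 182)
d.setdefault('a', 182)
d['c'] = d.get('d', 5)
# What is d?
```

After line 1: d = {'a': 5}
After line 2 (setdefault adds 'b'=182): d = {'a': 5, 'b': 182}
After line 3 (setdefault 'a' no-op, already exists): d = {'a': 5, 'b': 182}
After line 4 (get('d', 5) returns default since 'd' not in d): d = {'a': 5, 'b': 182, 'c': 5}

{'a': 5, 'b': 182, 'c': 5}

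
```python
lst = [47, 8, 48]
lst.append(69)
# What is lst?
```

[47, 8, 48, 69]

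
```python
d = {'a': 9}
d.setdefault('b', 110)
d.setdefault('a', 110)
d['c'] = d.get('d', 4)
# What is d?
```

After line 1: d = {'a': 9}
After line 2 (setdefault adds 'b'=110): d = {'a': 9, 'b': 110}
After line 3 (setdefault 'a' no-op, already exists): d = {'a': 9, 'b': 110}
After line 4 (get('d', 4) returns default since 'd' not in d): d = {'a': 9, 'b': 110, 'c': 4}

{'a': 9, 'b': 110, 'c': 4}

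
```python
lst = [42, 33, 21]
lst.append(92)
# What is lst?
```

[42, 33, 21, 92]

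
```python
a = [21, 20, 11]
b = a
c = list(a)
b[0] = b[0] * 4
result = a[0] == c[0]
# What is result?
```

After line 1: a = [21, 20, 11]
After line 2 (b = a, alias): a = [21, 20, 11], b = [21, 20, 11]
After line 3 (c = list(a) is a copy, new object): c = [21, 20, 11]
After line 4 (b[0] = 21 * 4 = 84; mutates shared a/b): a = b = [84, 20, 11], c = [21, 20, 11]
After line 5 (a[0] = 84, c[0] = 21; result = False)

False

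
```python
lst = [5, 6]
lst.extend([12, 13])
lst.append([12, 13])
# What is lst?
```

After line 1: lst = [5, 6]
After line 2 (extend unpacks [12, 13]): lst = [5, 6, 12, 13]
After line 3 (append adds [12, 13] as single element): lst = [5, 6, 12, 13, [12, 13]]

[5, 6, 12, 13, [12, 13]]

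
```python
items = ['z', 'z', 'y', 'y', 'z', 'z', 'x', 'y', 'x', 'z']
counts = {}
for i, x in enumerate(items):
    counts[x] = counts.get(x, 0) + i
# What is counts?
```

Initial: counts = {}, items = ['z', 'z', 'y', 'y', 'z', 'z', 'x', 'y', 'x', 'z']
i=0, x='z': counts = {'z': 0}
i=1, x='z': counts = {'z': 1}
i=2, x='y': counts = {'z': 1, 'y': 2}
i=3, x='y': counts = {'z': 1, 'y': 5}
i=4, x='z': counts = {'z': 5, 'y': 5}
i=5, x='z': counts = {'z': 10, 'y': 5}
i=6, x='x': counts = {'z': 10, 'y': 5, 'x': 6}
i=7, x='y': counts = {'z': 10, 'y': 12, 'x': 6}
i=8, x='x': counts = {'z': 10, 'y': 12, 'x': 14}
i=9, x='z': counts = {'z': 19, 'y': 12, 'x': 14}

{'z': 19, 'y': 12, 'x': 14}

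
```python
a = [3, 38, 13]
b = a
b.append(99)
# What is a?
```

After line 1: a = [3, 38, 13]
After line 2 (b = a is an alias, same object): a = [3, 38, 13], b = [3, 38, 13]
After line 3 (b.append mutates the shared list): a = [3, 38, 13, 99], b = [3, 38, 13, 99]

[3, 38, 13, 99]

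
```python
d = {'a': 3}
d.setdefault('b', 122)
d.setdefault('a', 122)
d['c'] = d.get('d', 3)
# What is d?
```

After line 1: d = {'a': 3}
After line 2 (setdefault adds 'b'=122): d = {'a': 3, 'b': 122}
After line 3 (setdefault 'a' no-op, already exists): d = {'a': 3, 'b': 122}
After line 4 (get('d', 3) returns default since 'd' not in d): d = {'a': 3, 'b': 122, 'c': 3}

{'a': 3, 'b': 122, 'c': 3}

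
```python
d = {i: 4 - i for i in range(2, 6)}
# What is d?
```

{2: 2, 3: 1, 4: 0, 5: -1}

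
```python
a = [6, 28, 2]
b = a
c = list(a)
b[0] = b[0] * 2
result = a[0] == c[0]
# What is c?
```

After line 1: a = [6, 28, 2]
After line 2 (b = a, alias): a = [6, 28, 2], b = [6, 28, 2]
After line 3 (c = list(a) is a copy, new object): c = [6, 28, 2]
After line 4 (b[0] = 6 * 2 = 12; mutates shared a/b): a = b = [12, 28, 2], c = [6, 28, 2]
After line 5 (a[0] = 12, c[0] = 6; result = False)

[6, 28, 2]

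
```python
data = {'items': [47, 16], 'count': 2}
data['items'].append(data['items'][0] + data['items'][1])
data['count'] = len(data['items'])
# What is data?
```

After line 1: data = {'items': [47, 16], 'count': 2}
After line 2 (append 47 + 16 = 63): data = {'items': [47, 16, 63], 'count': 2}
After line 3 (count = len(items) = 3): data = {'items': [47, 16, 63], 'count': 3}

{'items': [47, 16, 63], 'count': 3}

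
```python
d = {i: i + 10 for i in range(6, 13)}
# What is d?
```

{6: 16, 7: 17, 8: 18, 9: 19, 10: 20, 11: 21, 12: 22}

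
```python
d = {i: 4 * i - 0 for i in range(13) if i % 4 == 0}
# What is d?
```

{0: 0, 4: 16, 8: 32, 12: 48}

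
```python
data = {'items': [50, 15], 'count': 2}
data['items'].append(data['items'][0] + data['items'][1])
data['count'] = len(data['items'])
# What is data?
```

After line 1: data = {'items': [50, 15], 'count': 2}
After line 2 (append 50 + 15 = 65): data = {'items': [50, 15, 65], 'count': 2}
After line 3 (count = len(items) = 3): data = {'items': [50, 15, 65], 'count': 3}

{'items': [50, 15, 65], 'count': 3}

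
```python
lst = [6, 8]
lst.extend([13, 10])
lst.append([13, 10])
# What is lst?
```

After line 1: lst = [6, 8]
After line 2 (extend unpacks [13, 10]): lst = [6, 8, 13, 10]
After line 3 (append adds [13, 10] as single element): lst = [6, 8, 13, 10, [13, 10]]

[6, 8, 13, 10, [13, 10]]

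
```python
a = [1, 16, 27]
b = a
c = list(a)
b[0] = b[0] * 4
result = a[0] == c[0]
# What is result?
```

After line 1: a = [1, 16, 27]
After line 2 (b = a, alias): a = [1, 16, 27], b = [1, 16, 27]
After line 3 (c = list(a) is a copy, new object): c = [1, 16, 27]
After line 4 (b[0] = 1 * 4 = 4; mutates shared a/b): a = b = [4, 16, 27], c = [1, 16, 27]
After line 5 (a[0] = 4, c[0] = 1; result = False)

False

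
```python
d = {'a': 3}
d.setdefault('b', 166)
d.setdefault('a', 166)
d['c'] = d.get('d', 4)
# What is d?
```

After line 1: d = {'a': 3}
After line 2 (setdefault adds 'b'=166): d = {'a': 3, 'b': 166}
After line 3 (setdefault 'a' no-op, already exists): d = {'a': 3, 'b': 166}
After line 4 (get('d', 4) returns default since 'd' not in d): d = {'a': 3, 'b': 166, 'c': 4}

{'a': 3, 'b': 166, 'c': 4}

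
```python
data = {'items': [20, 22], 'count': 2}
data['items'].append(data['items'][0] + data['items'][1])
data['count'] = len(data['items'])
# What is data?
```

After line 1: data = {'items': [20, 22], 'count': 2}
After line 2 (append 20 + 22 = 42): data = {'items': [20, 22, 42], 'count': 2}
After line 3 (count = len(items) = 3): data = {'items': [20, 22, 42], 'count': 3}

{'items': [20, 22, 42], 'count': 3}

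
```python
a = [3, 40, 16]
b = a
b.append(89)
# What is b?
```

After line 1: a = [3, 40, 16]
After line 2 (b = a is an alias, same object): a = [3, 40, 16], b = [3, 40, 16]
After line 3 (b.append mutates the shared list): a = [3, 40, 16, 89], b = [3, 40, 16, 89]

[3, 40, 16, 89]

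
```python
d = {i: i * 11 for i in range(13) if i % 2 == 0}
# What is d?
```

{0: 0, 2: 22, 4: 44, 6: 66, 8: 88, 10: 110, 12: 132}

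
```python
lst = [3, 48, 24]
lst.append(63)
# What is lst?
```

[3, 48, 24, 63]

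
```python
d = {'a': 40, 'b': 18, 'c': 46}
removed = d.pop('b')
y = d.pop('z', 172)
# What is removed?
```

After line 1: d = {'a': 40, 'b': 18, 'c': 46}
After line 2 (pop 'b' returns 18): d = {'a': 40, 'c': 46}, removed = 18
After line 3 (pop 'z' missing, returns default 172): d = {'a': 40, 'c': 46}, y = 172

18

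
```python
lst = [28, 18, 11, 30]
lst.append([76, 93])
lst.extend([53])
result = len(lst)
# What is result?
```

After line 1: lst = [28, 18, 11, 30]
After line 2 (append adds [76, 93] as single element): lst = [28, 18, 11, 30, [76, 93]]
After line 3 (extend unpacks [53], adds 53): lst = [28, 18, 11, 30, [76, 93], 53]
After line 4: result = len(lst) = 6

6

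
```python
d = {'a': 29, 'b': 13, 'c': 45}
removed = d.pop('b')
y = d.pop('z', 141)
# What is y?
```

After line 1: d = {'a': 29, 'b': 13, 'c': 45}
After line 2 (pop 'b' returns 13): d = {'a': 29, 'c': 45}, removed = 13
After line 3 (pop 'z' missing, returns default 141): d = {'a': 29, 'c': 45}, y = 141

141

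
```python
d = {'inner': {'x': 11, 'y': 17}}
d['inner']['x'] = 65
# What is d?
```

After line 1: d = {'inner': {'x': 11, 'y': 17}}
After line 2 (inner x overwritten): d = {'inner': {'x': 65, 'y': 17}}

{'inner': {'x': 65, 'y': 17}}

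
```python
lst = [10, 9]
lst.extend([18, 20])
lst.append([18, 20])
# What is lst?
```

After line 1: lst = [10, 9]
After line 2 (extend unpacks [18, 20]): lst = [10, 9, 18, 20]
After line 3 (append adds [18, 20] as single element): lst = [10, 9, 18, 20, [18, 20]]

[10, 9, 18, 20, [18, 20]]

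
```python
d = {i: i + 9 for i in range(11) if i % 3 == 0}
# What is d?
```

{0: 9, 3: 12, 6: 15, 9: 18}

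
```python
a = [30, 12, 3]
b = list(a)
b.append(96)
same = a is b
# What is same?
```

After line 1: a = [30, 12, 3]
After line 2 (b = list(a) is a shallow copy, new object): a = [30, 12, 3], b = [30, 12, 3]
After line 3 (append only mutates b): a = [30, 12, 3], b = [30, 12, 3, 96]
After line 4 (same = a is b; different objects -> False): same = False

False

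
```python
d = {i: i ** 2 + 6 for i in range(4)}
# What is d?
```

{0: 6, 1: 7, 2: 10, 3: 15}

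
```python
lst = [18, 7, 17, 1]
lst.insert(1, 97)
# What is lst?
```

[18, 97, 7, 17, 1]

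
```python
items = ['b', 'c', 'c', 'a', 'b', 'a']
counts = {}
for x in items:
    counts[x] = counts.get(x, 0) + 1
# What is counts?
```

Initial: counts = {}, items = ['b', 'c', 'c', 'a', 'b', 'a']
See 'b': counts = {'b': 1}
See 'c': counts = {'b': 1, 'c': 1}
See 'c': counts = {'b': 1, 'c': 2}
See 'a': counts = {'b': 1, 'c': 2, 'a': 1}
See 'b': counts = {'b': 2, 'c': 2, 'a': 1}
See 'a': counts = {'b': 2, 'c': 2, 'a': 2}

{'b': 2, 'c': 2, 'a': 2}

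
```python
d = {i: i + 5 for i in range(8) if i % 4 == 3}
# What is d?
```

{3: 8, 7: 12}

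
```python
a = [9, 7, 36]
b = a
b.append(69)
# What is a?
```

After line 1: a = [9, 7, 36]
After line 2 (b = a is an alias, same object): a = [9, 7, 36], b = [9, 7, 36]
After line 3 (b.append mutates the shared list): a = [9, 7, 36, 69], b = [9, 7, 36, 69]

[9, 7, 36, 69]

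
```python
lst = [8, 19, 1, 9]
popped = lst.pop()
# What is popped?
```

9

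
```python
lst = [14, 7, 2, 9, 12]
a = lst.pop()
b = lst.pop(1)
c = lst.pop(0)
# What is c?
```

After line 1: lst = [14, 7, 2, 9, 12]
After line 2 (pop() -> a = 12): lst = [14, 7, 2, 9]
After line 3 (pop(1) -> b = 7): lst = [14, 2, 9]
After line 4 (pop(0) -> c = 14): lst = [2, 9]

14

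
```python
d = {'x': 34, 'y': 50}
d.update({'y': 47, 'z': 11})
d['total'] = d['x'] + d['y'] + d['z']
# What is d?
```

After line 1: d = {'x': 34, 'y': 50}
After line 2 (y overwritten, z added): d = {'x': 34, 'y': 47, 'z': 11}
After line 3 (total = 34 + 47 + 11 = 92): d = {'x': 34, 'y': 47, 'z': 11, 'total': 92}

{'x': 34, 'y': 47, 'z': 11, 'total': 92}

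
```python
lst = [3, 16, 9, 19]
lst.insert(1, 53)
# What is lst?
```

[3, 53, 16, 9, 19]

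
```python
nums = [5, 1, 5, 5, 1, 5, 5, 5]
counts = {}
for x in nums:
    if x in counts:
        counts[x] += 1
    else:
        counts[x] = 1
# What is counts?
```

Initial: counts = {}, nums = [5, 1, 5, 5, 1, 5, 5, 5]
See 5: counts = {5: 1}
See 1: counts = {5: 1, 1: 1}
See 5: counts = {5: 2, 1: 1}
See 5: counts = {5: 3, 1: 1}
See 1: counts = {5: 3, 1: 2}
See 5: counts = {5: 4, 1: 2}
See 5: counts = {5: 5, 1: 2}
See 5: counts = {5: 6, 1: 2}

{5: 6, 1: 2}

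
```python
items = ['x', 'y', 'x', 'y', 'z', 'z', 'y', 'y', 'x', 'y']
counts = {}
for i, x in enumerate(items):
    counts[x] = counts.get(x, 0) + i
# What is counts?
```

Initial: counts = {}, items = ['x', 'y', 'x', 'y', 'z', 'z', 'y', 'y', 'x', 'y']
i=0, x='x': counts = {'x': 0}
i=1, x='y': counts = {'x': 0, 'y': 1}
i=2, x='x': counts = {'x': 2, 'y': 1}
i=3, x='y': counts = {'x': 2, 'y': 4}
i=4, x='z': counts = {'x': 2, 'y': 4, 'z': 4}
i=5, x='z': counts = {'x': 2, 'y': 4, 'z': 9}
i=6, x='y': counts = {'x': 2, 'y': 10, 'z': 9}
i=7, x='y': counts = {'x': 2, 'y': 17, 'z': 9}
i=8, x='x': counts = {'x': 10, 'y': 17, 'z': 9}
i=9, x='y': counts = {'x': 10, 'y': 26, 'z': 9}

{'x': 10, 'y': 26, 'z': 9}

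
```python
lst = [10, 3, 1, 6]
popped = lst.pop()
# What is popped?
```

6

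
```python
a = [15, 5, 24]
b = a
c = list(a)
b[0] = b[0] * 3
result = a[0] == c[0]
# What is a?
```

After line 1: a = [15, 5, 24]
After line 2 (b = a, alias): a = [15, 5, 24], b = [15, 5, 24]
After line 3 (c = list(a) is a copy, new object): c = [15, 5, 24]
After line 4 (b[0] = 15 * 3 = 45; mutates shared a/b): a = b = [45, 5, 24], c = [15, 5, 24]
After line 5 (a[0] = 45, c[0] = 15; result = False)

[45, 5, 24]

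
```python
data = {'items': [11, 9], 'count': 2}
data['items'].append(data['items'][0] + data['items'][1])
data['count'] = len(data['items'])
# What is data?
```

After line 1: data = {'items': [11, 9], 'count': 2}
After line 2 (append 11 + 9 = 20): data = {'items': [11, 9, 20], 'count': 2}
After line 3 (count = len(items) = 3): data = {'items': [11, 9, 20], 'count': 3}

{'items': [11, 9, 20], 'count': 3}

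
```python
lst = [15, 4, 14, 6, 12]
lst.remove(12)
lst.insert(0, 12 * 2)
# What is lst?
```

After line 1: lst = [15, 4, 14, 6, 12]
After line 2 (remove first 12): lst = [15, 4, 14, 6]
After line 3 (insert 24 at index 0): lst = [24, 15, 4, 14, 6]

[24, 15, 4, 14, 6]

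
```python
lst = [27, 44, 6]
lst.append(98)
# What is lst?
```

[27, 44, 6, 98]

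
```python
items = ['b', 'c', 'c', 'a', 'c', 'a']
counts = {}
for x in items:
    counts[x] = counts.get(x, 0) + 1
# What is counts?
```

Initial: counts = {}, items = ['b', 'c', 'c', 'a', 'c', 'a']
See 'b': counts = {'b': 1}
See 'c': counts = {'b': 1, 'c': 1}
See 'c': counts = {'b': 1, 'c': 2}
See 'a': counts = {'b': 1, 'c': 2, 'a': 1}
See 'c': counts = {'b': 1, 'c': 3, 'a': 1}
See 'a': counts = {'b': 1, 'c': 3, 'a': 2}

{'b': 1, 'c': 3, 'a': 2}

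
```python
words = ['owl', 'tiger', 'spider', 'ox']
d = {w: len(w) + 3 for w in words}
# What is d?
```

{'owl': 6, 'tiger': 8, 'spider': 9, 'ox': 5}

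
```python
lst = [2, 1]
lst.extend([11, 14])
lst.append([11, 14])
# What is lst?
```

After line 1: lst = [2, 1]
After line 2 (extend unpacks [11, 14]): lst = [2, 1, 11, 14]
After line 3 (append adds [11, 14] as single element): lst = [2, 1, 11, 14, [11, 14]]

[2, 1, 11, 14, [11, 14]]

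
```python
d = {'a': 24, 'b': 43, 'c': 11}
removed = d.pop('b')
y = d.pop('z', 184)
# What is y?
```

After line 1: d = {'a': 24, 'b': 43, 'c': 11}
After line 2 (pop 'b' returns 43): d = {'a': 24, 'c': 11}, removed = 43
After line 3 (pop 'z' missing, returns default 184): d = {'a': 24, 'c': 11}, y = 184

184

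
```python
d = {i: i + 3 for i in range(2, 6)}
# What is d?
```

{2: 5, 3: 6, 4: 7, 5: 8}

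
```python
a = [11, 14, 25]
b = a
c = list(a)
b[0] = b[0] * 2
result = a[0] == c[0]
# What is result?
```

After line 1: a = [11, 14, 25]
After line 2 (b = a, alias): a = [11, 14, 25], b = [11, 14, 25]
After line 3 (c = list(a) is a copy, new object): c = [11, 14, 25]
After line 4 (b[0] = 11 * 2 = 22; mutates shared a/b): a = b = [22, 14, 25], c = [11, 14, 25]
After line 5 (a[0] = 22, c[0] = 11; result = False)

False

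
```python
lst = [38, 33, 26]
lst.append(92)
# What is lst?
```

[38, 33, 26, 92]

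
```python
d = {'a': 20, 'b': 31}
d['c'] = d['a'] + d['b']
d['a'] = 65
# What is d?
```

After line 1: d = {'a': 20, 'b': 31}
After line 2 (d['c'] = 20 + 31): d = {'a': 20, 'b': 31, 'c': 51}
After line 3: d = {'a': 65, 'b': 31, 'c': 51}

{'a': 65, 'b': 31, 'c': 51}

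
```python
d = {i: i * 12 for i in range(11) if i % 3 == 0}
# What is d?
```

{0: 0, 3: 36, 6: 72, 9: 108}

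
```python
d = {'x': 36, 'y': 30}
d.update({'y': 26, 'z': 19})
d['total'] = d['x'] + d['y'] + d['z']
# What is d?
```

After line 1: d = {'x': 36, 'y': 30}
After line 2 (y overwritten, z added): d = {'x': 36, 'y': 26, 'z': 19}
After line 3 (total = 36 + 26 + 19 = 81): d = {'x': 36, 'y': 26, 'z': 19, 'total': 81}

{'x': 36, 'y': 26, 'z': 19, 'total': 81}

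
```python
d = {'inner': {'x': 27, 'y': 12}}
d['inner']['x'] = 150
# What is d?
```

After line 1: d = {'inner': {'x': 27, 'y': 12}}
After line 2 (inner x overwritten): d = {'inner': {'x': 150, 'y': 12}}

{'inner': {'x': 150, 'y': 12}}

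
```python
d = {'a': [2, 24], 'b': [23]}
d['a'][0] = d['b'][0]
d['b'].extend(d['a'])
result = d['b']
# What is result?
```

After line 1: d = {'a': [2, 24], 'b': [23]}
After line 2 (a[0] = b[0] = 23): d = {'a': [23, 24], 'b': [23]}
After line 3 (b.extend(a) appends [23, 24]): d = {'a': [23, 24], 'b': [23, 23, 24]}
After line 4: result = d['b'] = [23, 23, 24]

[23, 23, 24]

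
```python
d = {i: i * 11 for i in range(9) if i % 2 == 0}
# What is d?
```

{0: 0, 2: 22, 4: 44, 6: 66, 8: 88}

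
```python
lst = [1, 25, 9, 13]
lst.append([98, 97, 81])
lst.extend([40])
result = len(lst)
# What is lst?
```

After line 1: lst = [1, 25, 9, 13]
After line 2 (append adds [98, 97, 81] as single element): lst = [1, 25, 9, 13, [98, 97, 81]]
After line 3 (extend unpacks [40], adds 40): lst = [1, 25, 9, 13, [98, 97, 81], 40]
After line 4: result = len(lst) = 6

[1, 25, 9, 13, [98, 97, 81], 40]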